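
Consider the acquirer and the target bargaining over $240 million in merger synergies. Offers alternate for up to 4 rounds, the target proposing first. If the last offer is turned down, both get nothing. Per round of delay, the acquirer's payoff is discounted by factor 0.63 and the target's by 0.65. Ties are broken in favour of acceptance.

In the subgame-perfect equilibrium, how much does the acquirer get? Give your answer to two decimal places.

114.84

Round 4 (the acquirer proposes): rejection yields 0 for the target; the acquirer offers 0 and keeps 240.
Round 3 (the target proposes): the acquirer can get 240 next round, worth 0.63 × 240 = 151.2 now; the target offers that and keeps 88.8.
Round 2 (the acquirer proposes): the target can get 88.8 next round, worth 0.65 × 88.8 = 57.72 now; the acquirer offers that and keeps 182.28.
Round 1 (the target proposes): the acquirer can get 182.28 next round, worth 0.63 × 182.28 = 114.8364 now; the target offers that and keeps 125.1636.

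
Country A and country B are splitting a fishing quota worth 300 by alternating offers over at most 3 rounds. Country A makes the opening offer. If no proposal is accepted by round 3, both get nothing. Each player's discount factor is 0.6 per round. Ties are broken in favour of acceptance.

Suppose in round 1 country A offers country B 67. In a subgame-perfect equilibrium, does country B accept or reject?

Work out country B's continuation value if the offer is rejected.
Round 3 (country A proposes): rejection yields 0 for country B; country A offers 0 and keeps 300.
Round 2 (country B proposes): country A can get 300 next round, worth 0.6 × 300 = 180 now, so country B offers 180, keeping 120.
So by rejecting in round 1, country B gets 120 next round, worth 0.6 × 120 = 72 now.
Offer 67 < 72, so country B rejects.

Reject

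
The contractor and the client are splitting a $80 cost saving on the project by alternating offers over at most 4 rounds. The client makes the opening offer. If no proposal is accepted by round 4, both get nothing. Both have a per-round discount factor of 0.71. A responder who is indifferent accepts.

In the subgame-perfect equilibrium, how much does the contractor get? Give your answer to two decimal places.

Round 4 (the contractor proposes): rejection yields 0 for the client; the contractor offers 0 and keeps 80.
Round 3 (the client proposes): the contractor can get 80 next round, worth 0.71 × 80 = 56.8 now, so the client offers 56.8, keeping 23.2.
Round 2 (the contractor proposes): the client can get 23.2 next round, worth 0.71 × 23.2 = 16.472 now. The contractor offers 16.472 and keeps 80 − 16.472 = 63.528.
Round 1 (the client proposes): the contractor can get 63.528 next round, worth 0.71 × 63.528 = 45.10488 now, so the client offers 45.10488, keeping 34.89512.

45.10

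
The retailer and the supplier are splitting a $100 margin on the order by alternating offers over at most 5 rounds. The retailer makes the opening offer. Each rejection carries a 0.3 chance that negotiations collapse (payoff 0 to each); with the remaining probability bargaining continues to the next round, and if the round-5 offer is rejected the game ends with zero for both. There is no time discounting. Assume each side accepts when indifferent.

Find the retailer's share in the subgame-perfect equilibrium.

By backward induction:
Round 5 (the retailer proposes): the supplier will accept anything ≥ 0, so the retailer offers 0 and keeps 100.
Round 4 (the supplier proposes): rejecting gives the retailer an expected 0.7 × 100 = 70, so the supplier offers 70, keeping 30.
Round 3 (the retailer proposes): rejecting gives the supplier an expected 0.7 × 30 = 21. The retailer offers 21 and keeps 100 − 21 = 79.
Round 2 (the supplier proposes): rejecting gives the retailer an expected 0.7 × 79 = 55.3, so the supplier offers 55.3, keeping 44.7.
Round 1 (the retailer proposes): rejecting gives the supplier an expected 0.7 × 44.7 = 31.29; the retailer offers that and keeps 68.71.

68.71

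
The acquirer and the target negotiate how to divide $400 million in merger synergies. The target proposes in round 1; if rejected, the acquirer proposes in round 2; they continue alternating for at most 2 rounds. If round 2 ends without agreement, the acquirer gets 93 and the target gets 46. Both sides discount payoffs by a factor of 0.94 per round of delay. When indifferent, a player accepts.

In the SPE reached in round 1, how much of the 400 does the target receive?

Round 2 (the acquirer proposes): the target gets 46 if talks fail, so the acquirer offers 46 and keeps 354.
Round 1 (the target proposes): the acquirer can get 354 next round, worth 0.94 × 354 = 332.76 now, so the target offers 332.76, keeping 67.24.

67.24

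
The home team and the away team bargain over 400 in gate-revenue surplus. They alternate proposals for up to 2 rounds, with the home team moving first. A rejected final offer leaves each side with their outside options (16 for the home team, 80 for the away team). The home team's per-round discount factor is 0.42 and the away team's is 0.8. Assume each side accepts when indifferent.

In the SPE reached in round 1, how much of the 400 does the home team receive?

Solve by backward induction from round 2.
Round 2 (the away team proposes): the home team gets 16 if talks fail, so the away team offers 16 and keeps 384.
Round 1 (the home team proposes): the away team can get 384 next round, worth 0.8 × 384 = 307.2 now, so the home team offers 307.2, keeping 92.8.

92.8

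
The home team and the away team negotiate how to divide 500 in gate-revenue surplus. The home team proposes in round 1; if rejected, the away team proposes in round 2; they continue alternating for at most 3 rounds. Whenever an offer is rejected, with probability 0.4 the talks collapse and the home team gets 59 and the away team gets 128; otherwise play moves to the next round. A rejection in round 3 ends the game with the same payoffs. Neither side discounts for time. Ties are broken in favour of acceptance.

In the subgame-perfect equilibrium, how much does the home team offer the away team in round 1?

By backward induction:
Round 3 (the home team proposes): the away team gets 128 if talks fail, so the home team offers 128 and keeps 372.
Round 2 (the away team proposes): rejecting gives the home team an expected 0.6 × 372 + 0.4 × 59 = 246.8, so the away team offers 246.8, keeping 253.2.
Round 1 (the home team proposes): rejecting gives the away team an expected 0.6 × 253.2 + 0.4 × 128 = 203.12, so the home team offers 203.12, keeping 296.88.

203.12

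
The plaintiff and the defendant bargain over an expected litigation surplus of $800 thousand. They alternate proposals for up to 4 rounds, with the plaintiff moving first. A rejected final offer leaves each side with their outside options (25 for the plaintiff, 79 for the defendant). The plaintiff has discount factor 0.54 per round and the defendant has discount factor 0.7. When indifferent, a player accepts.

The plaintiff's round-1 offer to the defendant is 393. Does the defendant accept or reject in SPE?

Reject

Round 4 (the defendant proposes): the plaintiff gets 25 if talks fail, so the defendant offers 25 and keeps 775.
Round 3 (the plaintiff proposes): the defendant can get 775 next round, worth 0.7 × 775 = 542.5 now; the plaintiff offers that and keeps 257.5.
Round 2 (the defendant proposes): the plaintiff can get 257.5 next round, worth 0.54 × 257.5 = 139.05 now; the defendant offers that and keeps 660.95.
So by rejecting in round 1, the defendant gets 660.95 next round, worth 0.7 × 660.95 = 462.665 now.
Offer 393 < 462.665, so the defendant rejects.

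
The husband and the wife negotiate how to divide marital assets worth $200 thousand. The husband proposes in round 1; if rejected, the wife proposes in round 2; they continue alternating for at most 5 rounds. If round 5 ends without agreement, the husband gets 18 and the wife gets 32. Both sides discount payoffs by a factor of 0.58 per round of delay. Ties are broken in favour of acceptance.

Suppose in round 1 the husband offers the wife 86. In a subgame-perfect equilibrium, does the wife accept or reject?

Accept

Round 5 (the husband proposes): the wife gets 32 if talks fail, so the husband offers 32 and keeps 168.
Round 4 (the wife proposes): the husband can get 168 next round, worth 0.58 × 168 = 97.44 now. The wife offers 97.44 and keeps 200 − 97.44 = 102.56.
Round 3 (the husband proposes): the wife can get 102.56 next round, worth 0.58 × 102.56 = 59.4848 now; the husband offers that and keeps 140.5152.
Round 2 (the wife proposes): the husband can get 140.5152 next round, worth 0.58 × 140.5152 = 81.498816 now. The wife offers 81.498816 and keeps 200 − 81.498816 = 118.501184.
So by rejecting in round 1, the wife gets 118.501184 next round, worth 0.58 × 118.501184 = 68.73068672 now.
Offer 86 ≥ 68.73068672, so the wife accepts.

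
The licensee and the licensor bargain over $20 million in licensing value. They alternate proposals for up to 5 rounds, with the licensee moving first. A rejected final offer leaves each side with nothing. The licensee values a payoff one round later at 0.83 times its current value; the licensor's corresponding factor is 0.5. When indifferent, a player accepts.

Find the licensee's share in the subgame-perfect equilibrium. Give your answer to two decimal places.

Round 5 (the licensee proposes): the licensor will accept anything ≥ 0, so the licensee offers 0 and keeps 20.
Round 4 (the licensor proposes): the licensee can get 20 next round, worth 0.83 × 20 = 16.6 now; the licensor offers that and keeps 3.4.
Round 3 (the licensee proposes): the licensor can get 3.4 next round, worth 0.5 × 3.4 = 1.7 now, so the licensee offers 1.7, keeping 18.3.
Round 2 (the licensor proposes): the licensee can get 18.3 next round, worth 0.83 × 18.3 = 15.189 now. The licensor offers 15.189 and keeps 20 − 15.189 = 4.811.
Round 1 (the licensee proposes): the licensor can get 4.811 next round, worth 0.5 × 4.811 = 2.4055 now, so the licensee offers 2.4055, keeping 17.5945.

17.59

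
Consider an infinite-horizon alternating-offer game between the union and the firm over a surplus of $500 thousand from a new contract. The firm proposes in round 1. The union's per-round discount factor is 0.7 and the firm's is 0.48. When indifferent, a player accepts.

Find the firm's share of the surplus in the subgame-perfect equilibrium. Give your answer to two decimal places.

In a stationary SPE each proposer offers the other exactly their discounted continuation value.
If the firm keeps x when proposing and the union keeps y when proposing, then x = 500 − 0.7y and y = 500 − 0.48x.
Solving: x = 500(1 − 0.7) / (1 − 0.48·0.7) = 150 / 0.664 ≈ 225.9036.
The union gets 500 − 225.9036 ≈ 274.0964.

225.90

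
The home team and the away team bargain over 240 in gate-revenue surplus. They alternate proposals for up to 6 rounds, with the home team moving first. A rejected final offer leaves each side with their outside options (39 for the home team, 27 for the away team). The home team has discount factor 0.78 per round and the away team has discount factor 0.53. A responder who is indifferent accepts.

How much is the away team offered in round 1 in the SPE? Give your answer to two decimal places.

Round 6 (the away team proposes): the home team gets 39 if talks fail, so the away team offers 39 and keeps 201.
Round 5 (the home team proposes): the away team can get 201 next round, worth 0.53 × 201 = 106.53 now. The home team offers 106.53 and keeps 240 − 106.53 = 133.47.
Round 4 (the away team proposes): the home team can get 133.47 next round, worth 0.78 × 133.47 = 104.1066 now, so the away team offers 104.1066, keeping 135.8934.
Round 3 (the home team proposes): the away team can get 135.8934 next round, worth 0.53 × 135.8934 = 72.023502 now, so the home team offers 72.023502, keeping 167.976498.
Round 2 (the away team proposes): the home team can get 167.976498 next round, worth 0.78 × 167.976498 = 131.02166844 now. The away team offers 131.02166844 and keeps 240 − 131.02166844 = 108.97833156.
Round 1 (the home team proposes): the away team can get 108.97833156 next round, worth 0.53 × 108.97833156 = 57.7585157268 now. The home team offers 57.7585157268 and keeps 240 − 57.7585157268 = 182.2414842732.

57.76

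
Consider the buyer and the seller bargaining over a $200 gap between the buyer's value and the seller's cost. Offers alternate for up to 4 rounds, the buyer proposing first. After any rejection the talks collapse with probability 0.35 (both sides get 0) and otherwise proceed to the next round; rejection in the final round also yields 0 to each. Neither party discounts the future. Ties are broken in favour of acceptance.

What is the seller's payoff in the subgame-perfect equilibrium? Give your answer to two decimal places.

By backward induction:
Round 4 (the seller proposes): the buyer will accept anything ≥ 0, so the seller offers 0 and keeps 200.
Round 3 (the buyer proposes): rejecting gives the seller an expected 0.65 × 200 = 130; the buyer offers that and keeps 70.
Round 2 (the seller proposes): rejecting gives the buyer an expected 0.65 × 70 = 45.5. The seller offers 45.5 and keeps 200 − 45.5 = 154.5.
Round 1 (the buyer proposes): rejecting gives the seller an expected 0.65 × 154.5 = 100.425. The buyer offers 100.425 and keeps 200 − 100.425 = 99.575.

100.43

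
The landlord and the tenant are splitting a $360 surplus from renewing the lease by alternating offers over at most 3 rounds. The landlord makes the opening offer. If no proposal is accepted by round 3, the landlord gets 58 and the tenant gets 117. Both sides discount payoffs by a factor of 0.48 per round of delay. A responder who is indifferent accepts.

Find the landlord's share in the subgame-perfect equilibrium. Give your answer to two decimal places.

Round 3 (the landlord proposes): the tenant gets 117 if talks fail, so the landlord offers 117 and keeps 243.
Round 2 (the tenant proposes): the landlord can get 243 next round, worth 0.48 × 243 = 116.64 now, so the tenant offers 116.64, keeping 243.36.
Round 1 (the landlord proposes): the tenant can get 243.36 next round, worth 0.48 × 243.36 = 116.8128 now. The landlord offers 116.8128 and keeps 360 − 116.8128 = 243.1872.

243.19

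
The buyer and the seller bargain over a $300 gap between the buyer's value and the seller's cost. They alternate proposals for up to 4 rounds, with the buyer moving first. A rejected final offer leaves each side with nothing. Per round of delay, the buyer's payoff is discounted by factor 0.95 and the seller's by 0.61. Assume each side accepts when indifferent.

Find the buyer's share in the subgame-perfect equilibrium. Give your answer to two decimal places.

Solve by backward induction from round 4.
Round 4 (the seller proposes): the buyer will accept anything ≥ 0, so the seller offers 0 and keeps 300.
Round 3 (the buyer proposes): the seller can get 300 next round, worth 0.61 × 300 = 183 now; the buyer offers that and keeps 117.
Round 2 (the seller proposes): the buyer can get 117 next round, worth 0.95 × 117 = 111.15 now. The seller offers 111.15 and keeps 300 − 111.15 = 188.85.
Round 1 (the buyer proposes): the seller can get 188.85 next round, worth 0.61 × 188.85 = 115.1985 now. The buyer offers 115.1985 and keeps 300 − 115.1985 = 184.8015.

184.80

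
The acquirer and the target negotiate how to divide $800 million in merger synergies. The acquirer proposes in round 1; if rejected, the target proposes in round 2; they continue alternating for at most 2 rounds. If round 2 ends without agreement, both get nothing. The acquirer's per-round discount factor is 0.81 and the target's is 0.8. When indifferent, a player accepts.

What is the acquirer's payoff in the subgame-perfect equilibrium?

160

Round 2 (the target proposes): rejection yields 0 for the acquirer; the target offers 0 and keeps 800.
Round 1 (the acquirer proposes): the target can get 800 next round, worth 0.8 × 800 = 640 now; the acquirer offers that and keeps 160.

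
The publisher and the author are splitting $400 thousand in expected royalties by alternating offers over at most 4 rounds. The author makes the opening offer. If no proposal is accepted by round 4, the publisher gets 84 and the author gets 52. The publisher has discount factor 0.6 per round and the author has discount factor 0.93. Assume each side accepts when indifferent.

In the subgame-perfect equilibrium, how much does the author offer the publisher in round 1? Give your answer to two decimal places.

Work backward from the last round.
Round 4 (the publisher proposes): the author gets 52 if talks fail, so the publisher offers 52 and keeps 348.
Round 3 (the author proposes): the publisher can get 348 next round, worth 0.6 × 348 = 208.8 now. The author offers 208.8 and keeps 400 − 208.8 = 191.2.
Round 2 (the publisher proposes): the author can get 191.2 next round, worth 0.93 × 191.2 = 177.816 now. The publisher offers 177.816 and keeps 400 − 177.816 = 222.184.
Round 1 (the author proposes): the publisher can get 222.184 next round, worth 0.6 × 222.184 = 133.3104 now. The author offers 133.3104 and keeps 400 − 133.3104 = 266.6896.

133.31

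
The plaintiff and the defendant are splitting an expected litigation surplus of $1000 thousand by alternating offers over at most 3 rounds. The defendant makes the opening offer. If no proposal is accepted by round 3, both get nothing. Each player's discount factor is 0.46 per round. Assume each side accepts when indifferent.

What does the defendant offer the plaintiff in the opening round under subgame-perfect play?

By backward induction:
Round 3 (the defendant proposes): the plaintiff will accept anything ≥ 0, so the defendant offers 0 and keeps 1000.
Round 2 (the plaintiff proposes): the defendant can get 1000 next round, worth 0.46 × 1000 = 460 now, so the plaintiff offers 460, keeping 540.
Round 1 (the defendant proposes): the plaintiff can get 540 next round, worth 0.46 × 540 = 248.4 now, so the defendant offers 248.4, keeping 751.6.

248.4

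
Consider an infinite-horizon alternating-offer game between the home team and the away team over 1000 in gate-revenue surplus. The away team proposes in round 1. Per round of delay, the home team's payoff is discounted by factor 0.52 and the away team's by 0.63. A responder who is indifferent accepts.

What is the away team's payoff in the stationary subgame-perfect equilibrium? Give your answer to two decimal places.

Let x be the away team's share when the away team proposes and y be the home team's share when the home team proposes.
The home team accepts iff offered ≥ 0.52·y, so x = 1000 − 0.52y. Symmetrically y = 1000 − 0.63x.
Substituting: x = 1000 − 0.52(1000 − 0.63x), giving x(1 − 0.63·0.52) = 1000(1 − 0.52).
So x = 1000 × 0.48 / 0.6724 ≈ 713.8608, and the home team receives 1000 − x ≈ 286.1392.

713.86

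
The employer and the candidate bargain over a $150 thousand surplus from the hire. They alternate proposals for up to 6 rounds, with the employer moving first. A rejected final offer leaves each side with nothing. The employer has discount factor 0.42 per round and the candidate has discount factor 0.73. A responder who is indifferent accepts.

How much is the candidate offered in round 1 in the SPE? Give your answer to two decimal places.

93.28

Work backward from the last round.
Round 6 (the candidate proposes): the employer will accept anything ≥ 0, so the candidate offers 0 and keeps 150.
Round 5 (the employer proposes): the candidate can get 150 next round, worth 0.73 × 150 = 109.5 now, so the employer offers 109.5, keeping 40.5.
Round 4 (the candidate proposes): the employer can get 40.5 next round, worth 0.42 × 40.5 = 17.01 now, so the candidate offers 17.01, keeping 132.99.
Round 3 (the employer proposes): the candidate can get 132.99 next round, worth 0.73 × 132.99 = 97.0827 now. The employer offers 97.0827 and keeps 150 − 97.0827 = 52.9173.
Round 2 (the candidate proposes): the employer can get 52.9173 next round, worth 0.42 × 52.9173 = 22.225266 now, so the candidate offers 22.225266, keeping 127.774734.
Round 1 (the employer proposes): the candidate can get 127.774734 next round, worth 0.73 × 127.774734 = 93.27555582 now. The employer offers 93.27555582 and keeps 150 − 93.27555582 = 56.72444418.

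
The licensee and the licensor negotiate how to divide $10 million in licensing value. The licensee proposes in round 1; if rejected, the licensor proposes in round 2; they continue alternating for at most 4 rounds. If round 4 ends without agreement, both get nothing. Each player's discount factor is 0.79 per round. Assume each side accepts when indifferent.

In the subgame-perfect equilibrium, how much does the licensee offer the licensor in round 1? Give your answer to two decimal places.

6.59

Round 4 (the licensor proposes): the licensee will accept anything ≥ 0, so the licensor offers 0 and keeps 10.
Round 3 (the licensee proposes): the licensor can get 10 next round, worth 0.79 × 10 = 7.9 now; the licensee offers that and keeps 2.1.
Round 2 (the licensor proposes): the licensee can get 2.1 next round, worth 0.79 × 2.1 = 1.659 now; the licensor offers that and keeps 8.341.
Round 1 (the licensee proposes): the licensor can get 8.341 next round, worth 0.79 × 8.341 = 6.58939 now; the licensee offers that and keeps 3.41061.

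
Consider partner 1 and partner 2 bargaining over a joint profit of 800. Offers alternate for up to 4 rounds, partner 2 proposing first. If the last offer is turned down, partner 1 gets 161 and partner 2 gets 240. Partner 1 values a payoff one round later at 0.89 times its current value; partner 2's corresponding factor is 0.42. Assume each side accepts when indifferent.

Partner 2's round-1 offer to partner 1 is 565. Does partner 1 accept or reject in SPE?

Reject

Round 4 (partner 1 proposes): partner 2 gets 240 if talks fail, so partner 1 offers 240 and keeps 560.
Round 3 (partner 2 proposes): partner 1 can get 560 next round, worth 0.89 × 560 = 498.4 now; partner 2 offers that and keeps 301.6.
Round 2 (partner 1 proposes): partner 2 can get 301.6 next round, worth 0.42 × 301.6 = 126.672 now. Partner 1 offers 126.672 and keeps 800 − 126.672 = 673.328.
So by rejecting in round 1, partner 1 gets 673.328 next round, worth 0.89 × 673.328 = 599.26192 now.
Offer 565 < 599.26192, so partner 1 rejects.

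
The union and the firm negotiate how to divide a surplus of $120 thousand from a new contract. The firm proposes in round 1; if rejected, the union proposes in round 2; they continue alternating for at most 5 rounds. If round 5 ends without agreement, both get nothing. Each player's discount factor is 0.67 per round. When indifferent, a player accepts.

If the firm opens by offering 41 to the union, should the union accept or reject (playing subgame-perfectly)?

Work out the union's continuation value if the offer is rejected.
Round 5 (the firm proposes): rejection yields 0 for the union; the firm offers 0 and keeps 120.
Round 4 (the union proposes): the firm can get 120 next round, worth 0.67 × 120 = 80.4 now; the union offers that and keeps 39.6.
Round 3 (the firm proposes): the union can get 39.6 next round, worth 0.67 × 39.6 = 26.532 now. The firm offers 26.532 and keeps 120 − 26.532 = 93.468.
Round 2 (the union proposes): the firm can get 93.468 next round, worth 0.67 × 93.468 = 62.62356 now. The union offers 62.62356 and keeps 120 − 62.62356 = 57.37644.
So by rejecting in round 1, the union gets 57.37644 next round, worth 0.67 × 57.37644 = 38.4422148 now.
Offer 41 ≥ 38.4422148, so the union accepts.

Accept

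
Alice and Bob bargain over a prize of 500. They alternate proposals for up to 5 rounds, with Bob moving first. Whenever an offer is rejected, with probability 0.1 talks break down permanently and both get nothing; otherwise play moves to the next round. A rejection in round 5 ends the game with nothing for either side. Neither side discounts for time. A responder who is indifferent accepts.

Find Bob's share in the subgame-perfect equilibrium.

Round 5 (Bob proposes): Alice will accept anything ≥ 0, so Bob offers 0 and keeps 500.
Round 4 (Alice proposes): rejecting gives Bob an expected 0.9 × 500 = 450. Alice offers 450 and keeps 500 − 450 = 50.
Round 3 (Bob proposes): rejecting gives Alice an expected 0.9 × 50 = 45; Bob offers that and keeps 455.
Round 2 (Alice proposes): rejecting gives Bob an expected 0.9 × 455 = 409.5, so Alice offers 409.5, keeping 90.5.
Round 1 (Bob proposes): rejecting gives Alice an expected 0.9 × 90.5 = 81.45, so Bob offers 81.45, keeping 418.55.

418.55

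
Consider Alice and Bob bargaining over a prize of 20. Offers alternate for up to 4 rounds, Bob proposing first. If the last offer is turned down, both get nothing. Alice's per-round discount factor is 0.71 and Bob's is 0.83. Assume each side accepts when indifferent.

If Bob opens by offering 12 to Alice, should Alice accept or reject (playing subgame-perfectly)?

Round 4 (Alice proposes): Bob will accept anything ≥ 0, so Alice offers 0 and keeps 20.
Round 3 (Bob proposes): Alice can get 20 next round, worth 0.71 × 20 = 14.2 now. Bob offers 14.2 and keeps 20 − 14.2 = 5.8.
Round 2 (Alice proposes): Bob can get 5.8 next round, worth 0.83 × 5.8 = 4.814 now, so Alice offers 4.814, keeping 15.186.
So by rejecting in round 1, Alice gets 15.186 next round, worth 0.71 × 15.186 = 10.78206 now.
Offer 12 ≥ 10.78206, so Alice accepts.

Accept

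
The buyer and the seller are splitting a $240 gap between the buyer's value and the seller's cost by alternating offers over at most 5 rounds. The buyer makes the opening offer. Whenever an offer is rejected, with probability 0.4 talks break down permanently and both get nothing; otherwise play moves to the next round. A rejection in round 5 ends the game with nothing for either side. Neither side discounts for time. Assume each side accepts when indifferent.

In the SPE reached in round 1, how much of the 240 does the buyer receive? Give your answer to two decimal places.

161.66

Round 5 (the buyer proposes): rejection yields 0 for the seller; the buyer offers 0 and keeps 240.
Round 4 (the seller proposes): rejecting gives the buyer an expected 0.6 × 240 = 144; the seller offers that and keeps 96.
Round 3 (the buyer proposes): rejecting gives the seller an expected 0.6 × 96 = 57.6. The buyer offers 57.6 and keeps 240 − 57.6 = 182.4.
Round 2 (the seller proposes): rejecting gives the buyer an expected 0.6 × 182.4 = 109.44. The seller offers 109.44 and keeps 240 − 109.44 = 130.56.
Round 1 (the buyer proposes): rejecting gives the seller an expected 0.6 × 130.56 = 78.336, so the buyer offers 78.336, keeping 161.664.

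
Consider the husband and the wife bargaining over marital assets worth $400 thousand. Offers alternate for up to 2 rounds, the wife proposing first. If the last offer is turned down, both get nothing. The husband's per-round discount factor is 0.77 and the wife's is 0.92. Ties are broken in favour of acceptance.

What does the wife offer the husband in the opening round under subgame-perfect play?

Round 2 (the husband proposes): the wife will accept anything ≥ 0, so the husband offers 0 and keeps 400.
Round 1 (the wife proposes): the husband can get 400 next round, worth 0.77 × 400 = 308 now; the wife offers that and keeps 92.

308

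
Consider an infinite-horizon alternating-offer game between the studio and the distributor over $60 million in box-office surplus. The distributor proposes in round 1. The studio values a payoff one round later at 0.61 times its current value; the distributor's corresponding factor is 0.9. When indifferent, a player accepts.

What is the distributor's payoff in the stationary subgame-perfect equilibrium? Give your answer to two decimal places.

In a stationary SPE each proposer offers the other exactly their discounted continuation value.
If the distributor keeps x when proposing and the studio keeps y when proposing, then x = 60 − 0.61y and y = 60 − 0.9x.
Solving: x = 60(1 − 0.61) / (1 − 0.9·0.61) = 23.4 / 0.451 ≈ 51.8847.
The studio gets 60 − 51.8847 ≈ 8.1153.

51.88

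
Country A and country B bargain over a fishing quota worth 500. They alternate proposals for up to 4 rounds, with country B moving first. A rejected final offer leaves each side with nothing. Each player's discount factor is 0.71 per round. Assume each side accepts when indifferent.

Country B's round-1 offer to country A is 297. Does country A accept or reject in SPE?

Accept

Round 4 (country A proposes): rejection yields 0 for country B; country A offers 0 and keeps 500.
Round 3 (country B proposes): country A can get 500 next round, worth 0.71 × 500 = 355 now, so country B offers 355, keeping 145.
Round 2 (country A proposes): country B can get 145 next round, worth 0.71 × 145 = 102.95 now. Country A offers 102.95 and keeps 500 − 102.95 = 397.05.
So by rejecting in round 1, country A gets 397.05 next round, worth 0.71 × 397.05 = 281.9055 now.
Offer 297 ≥ 281.9055, so country A accepts.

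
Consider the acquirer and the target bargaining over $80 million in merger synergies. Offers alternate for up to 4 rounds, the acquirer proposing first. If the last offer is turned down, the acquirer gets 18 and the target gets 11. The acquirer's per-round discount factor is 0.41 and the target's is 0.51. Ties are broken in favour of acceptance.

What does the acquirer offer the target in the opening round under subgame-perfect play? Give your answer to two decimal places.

30.68

Round 4 (the target proposes): the acquirer gets 18 if talks fail, so the target offers 18 and keeps 62.
Round 3 (the acquirer proposes): the target can get 62 next round, worth 0.51 × 62 = 31.62 now; the acquirer offers that and keeps 48.38.
Round 2 (the target proposes): the acquirer can get 48.38 next round, worth 0.41 × 48.38 = 19.8358 now, so the target offers 19.8358, keeping 60.1642.
Round 1 (the acquirer proposes): the target can get 60.1642 next round, worth 0.51 × 60.1642 = 30.683742 now. The acquirer offers 30.683742 and keeps 80 − 30.683742 = 49.316258.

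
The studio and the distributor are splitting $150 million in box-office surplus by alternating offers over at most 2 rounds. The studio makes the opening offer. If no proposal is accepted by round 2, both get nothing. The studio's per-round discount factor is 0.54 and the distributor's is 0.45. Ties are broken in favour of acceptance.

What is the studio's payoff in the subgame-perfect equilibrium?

Round 2 (the distributor proposes): the studio will accept anything ≥ 0, so the distributor offers 0 and keeps 150.
Round 1 (the studio proposes): the distributor can get 150 next round, worth 0.45 × 150 = 67.5 now, so the studio offers 67.5, keeping 82.5.

82.5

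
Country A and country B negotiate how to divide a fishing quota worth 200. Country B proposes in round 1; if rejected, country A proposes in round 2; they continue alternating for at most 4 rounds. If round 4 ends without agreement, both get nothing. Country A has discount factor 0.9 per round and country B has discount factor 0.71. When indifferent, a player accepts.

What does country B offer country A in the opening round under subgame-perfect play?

Round 4 (country A proposes): country B will accept anything ≥ 0, so country A offers 0 and keeps 200.
Round 3 (country B proposes): country A can get 200 next round, worth 0.9 × 200 = 180 now. Country B offers 180 and keeps 200 − 180 = 20.
Round 2 (country A proposes): country B can get 20 next round, worth 0.71 × 20 = 14.2 now, so country A offers 14.2, keeping 185.8.
Round 1 (country B proposes): country A can get 185.8 next round, worth 0.9 × 185.8 = 167.22 now; country B offers that and keeps 32.78.

167.22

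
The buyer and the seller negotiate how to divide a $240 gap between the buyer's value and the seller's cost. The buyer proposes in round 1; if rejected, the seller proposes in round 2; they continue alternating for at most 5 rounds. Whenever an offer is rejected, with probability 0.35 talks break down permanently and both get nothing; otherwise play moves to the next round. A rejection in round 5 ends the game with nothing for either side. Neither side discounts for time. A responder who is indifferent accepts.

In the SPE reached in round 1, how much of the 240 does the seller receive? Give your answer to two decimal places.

77.67

By backward induction:
Round 5 (the buyer proposes): the seller will accept anything ≥ 0, so the buyer offers 0 and keeps 240.
Round 4 (the seller proposes): rejecting gives the buyer an expected 0.65 × 240 = 156, so the seller offers 156, keeping 84.
Round 3 (the buyer proposes): rejecting gives the seller an expected 0.65 × 84 = 54.6, so the buyer offers 54.6, keeping 185.4.
Round 2 (the seller proposes): rejecting gives the buyer an expected 0.65 × 185.4 = 120.51, so the seller offers 120.51, keeping 119.49.
Round 1 (the buyer proposes): rejecting gives the seller an expected 0.65 × 119.49 = 77.6685, so the buyer offers 77.6685, keeping 162.3315.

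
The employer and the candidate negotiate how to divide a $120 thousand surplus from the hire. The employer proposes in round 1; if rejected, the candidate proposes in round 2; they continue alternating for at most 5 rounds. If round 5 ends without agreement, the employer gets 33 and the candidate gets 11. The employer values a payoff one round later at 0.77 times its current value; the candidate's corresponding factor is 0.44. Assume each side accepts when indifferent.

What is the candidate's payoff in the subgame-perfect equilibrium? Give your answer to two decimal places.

Round 5 (the employer proposes): the candidate gets 11 if talks fail, so the employer offers 11 and keeps 109.
Round 4 (the candidate proposes): the employer can get 109 next round, worth 0.77 × 109 = 83.93 now; the candidate offers that and keeps 36.07.
Round 3 (the employer proposes): the candidate can get 36.07 next round, worth 0.44 × 36.07 = 15.8708 now; the employer offers that and keeps 104.1292.
Round 2 (the candidate proposes): the employer can get 104.1292 next round, worth 0.77 × 104.1292 = 80.179484 now; the candidate offers that and keeps 39.820516.
Round 1 (the employer proposes): the candidate can get 39.820516 next round, worth 0.44 × 39.820516 = 17.52102704 now. The employer offers 17.52102704 and keeps 120 − 17.52102704 = 102.47897296.

17.52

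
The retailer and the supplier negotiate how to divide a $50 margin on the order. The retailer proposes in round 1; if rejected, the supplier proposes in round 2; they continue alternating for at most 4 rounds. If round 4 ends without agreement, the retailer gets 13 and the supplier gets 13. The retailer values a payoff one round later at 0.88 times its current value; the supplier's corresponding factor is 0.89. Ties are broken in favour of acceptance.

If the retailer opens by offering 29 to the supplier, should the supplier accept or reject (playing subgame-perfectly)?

Round 4 (the supplier proposes): the retailer gets 13 if talks fail, so the supplier offers 13 and keeps 37.
Round 3 (the retailer proposes): the supplier can get 37 next round, worth 0.89 × 37 = 32.93 now; the retailer offers that and keeps 17.07.
Round 2 (the supplier proposes): the retailer can get 17.07 next round, worth 0.88 × 17.07 = 15.0216 now, so the supplier offers 15.0216, keeping 34.9784.
So by rejecting in round 1, the supplier gets 34.9784 next round, worth 0.89 × 34.9784 = 31.130776 now.
Offer 29 < 31.130776, so the supplier rejects.

Reject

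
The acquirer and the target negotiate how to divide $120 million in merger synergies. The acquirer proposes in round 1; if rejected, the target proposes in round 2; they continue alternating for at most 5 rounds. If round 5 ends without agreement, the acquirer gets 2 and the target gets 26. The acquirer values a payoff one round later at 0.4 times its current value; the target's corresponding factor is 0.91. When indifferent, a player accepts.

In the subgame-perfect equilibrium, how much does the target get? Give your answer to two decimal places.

92.81

Round 5 (the acquirer proposes): the target gets 26 if talks fail, so the acquirer offers 26 and keeps 94.
Round 4 (the target proposes): the acquirer can get 94 next round, worth 0.4 × 94 = 37.6 now. The target offers 37.6 and keeps 120 − 37.6 = 82.4.
Round 3 (the acquirer proposes): the target can get 82.4 next round, worth 0.91 × 82.4 = 74.984 now; the acquirer offers that and keeps 45.016.
Round 2 (the target proposes): the acquirer can get 45.016 next round, worth 0.4 × 45.016 = 18.0064 now, so the target offers 18.0064, keeping 101.9936.
Round 1 (the acquirer proposes): the target can get 101.9936 next round, worth 0.91 × 101.9936 = 92.814176 now. The acquirer offers 92.814176 and keeps 120 − 92.814176 = 27.185824.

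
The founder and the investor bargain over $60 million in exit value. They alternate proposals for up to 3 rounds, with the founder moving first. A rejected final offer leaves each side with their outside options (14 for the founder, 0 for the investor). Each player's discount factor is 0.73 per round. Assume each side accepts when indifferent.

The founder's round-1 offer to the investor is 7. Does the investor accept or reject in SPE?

Work out the investor's continuation value if the offer is rejected.
Round 3 (the founder proposes): the investor will accept anything ≥ 0, so the founder offers 0 and keeps 60.
Round 2 (the investor proposes): the founder can get 60 next round, worth 0.73 × 60 = 43.8 now. The investor offers 43.8 and keeps 60 − 43.8 = 16.2.
So by rejecting in round 1, the investor gets 16.2 next round, worth 0.73 × 16.2 = 11.826 now.
Offer 7 < 11.826, so the investor rejects.

Reject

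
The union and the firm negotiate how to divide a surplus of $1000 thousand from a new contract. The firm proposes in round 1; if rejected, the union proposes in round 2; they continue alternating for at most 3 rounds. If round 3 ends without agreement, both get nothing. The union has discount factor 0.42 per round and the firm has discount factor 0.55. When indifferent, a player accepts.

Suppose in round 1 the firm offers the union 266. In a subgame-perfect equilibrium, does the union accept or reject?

Accept

Round 3 (the firm proposes): rejection yields 0 for the union; the firm offers 0 and keeps 1000.
Round 2 (the union proposes): the firm can get 1000 next round, worth 0.55 × 1000 = 550 now. The union offers 550 and keeps 1000 − 550 = 450.
So by rejecting in round 1, the union gets 450 next round, worth 0.42 × 450 = 189 now.
Offer 266 ≥ 189, so the union accepts.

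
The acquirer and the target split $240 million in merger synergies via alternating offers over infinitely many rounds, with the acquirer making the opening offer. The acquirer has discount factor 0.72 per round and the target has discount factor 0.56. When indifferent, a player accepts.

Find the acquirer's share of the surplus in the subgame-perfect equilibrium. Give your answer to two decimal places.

176.94

In a stationary SPE each proposer offers the other exactly their discounted continuation value.
If the acquirer keeps x when proposing and the target keeps y when proposing, then x = 240 − 0.56y and y = 240 − 0.72x.
Solving: x = 240(1 − 0.56) / (1 − 0.72·0.56) = 105.6 / 0.5968 ≈ 176.9437.
The target gets 240 − 176.9437 ≈ 63.0563.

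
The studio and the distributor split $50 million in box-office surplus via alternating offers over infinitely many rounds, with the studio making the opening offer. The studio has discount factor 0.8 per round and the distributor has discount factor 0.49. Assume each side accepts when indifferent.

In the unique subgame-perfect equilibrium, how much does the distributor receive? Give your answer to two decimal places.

Let x be the studio's share when the studio proposes and y be the distributor's share when the distributor proposes.
The distributor accepts iff offered ≥ 0.49·y, so x = 50 − 0.49y. Symmetrically y = 50 − 0.8x.
Substituting: x = 50 − 0.49(50 − 0.8x), giving x(1 − 0.8·0.49) = 50(1 − 0.49).
So x = 50 × 0.51 / 0.608 ≈ 41.9408, and the distributor receives 50 − x ≈ 8.0592.

8.06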